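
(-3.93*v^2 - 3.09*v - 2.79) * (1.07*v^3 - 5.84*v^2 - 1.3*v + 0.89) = -4.2051*v^5 + 19.6449*v^4 + 20.1693*v^3 + 16.8129*v^2 + 0.8769*v - 2.4831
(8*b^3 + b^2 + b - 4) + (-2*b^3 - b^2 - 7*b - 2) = 6*b^3 - 6*b - 6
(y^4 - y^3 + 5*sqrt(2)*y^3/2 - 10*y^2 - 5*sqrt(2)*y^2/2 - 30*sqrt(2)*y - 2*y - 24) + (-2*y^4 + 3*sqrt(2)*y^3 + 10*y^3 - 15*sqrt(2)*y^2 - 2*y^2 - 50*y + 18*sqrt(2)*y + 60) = -y^4 + 11*sqrt(2)*y^3/2 + 9*y^3 - 35*sqrt(2)*y^2/2 - 12*y^2 - 52*y - 12*sqrt(2)*y + 36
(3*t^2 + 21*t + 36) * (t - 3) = 3*t^3 + 12*t^2 - 27*t - 108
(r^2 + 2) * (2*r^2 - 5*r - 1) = 2*r^4 - 5*r^3 + 3*r^2 - 10*r - 2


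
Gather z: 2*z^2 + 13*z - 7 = 2*z^2 + 13*z - 7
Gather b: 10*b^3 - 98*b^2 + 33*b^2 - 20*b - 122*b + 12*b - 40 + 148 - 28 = 10*b^3 - 65*b^2 - 130*b + 80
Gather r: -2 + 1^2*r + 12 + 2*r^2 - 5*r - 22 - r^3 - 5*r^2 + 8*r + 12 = -r^3 - 3*r^2 + 4*r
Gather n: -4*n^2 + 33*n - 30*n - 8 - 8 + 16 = -4*n^2 + 3*n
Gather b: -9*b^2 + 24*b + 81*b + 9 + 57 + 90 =-9*b^2 + 105*b + 156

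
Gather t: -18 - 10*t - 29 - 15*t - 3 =-25*t - 50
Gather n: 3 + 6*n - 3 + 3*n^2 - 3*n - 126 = 3*n^2 + 3*n - 126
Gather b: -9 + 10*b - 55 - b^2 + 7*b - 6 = -b^2 + 17*b - 70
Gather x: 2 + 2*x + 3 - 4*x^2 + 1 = -4*x^2 + 2*x + 6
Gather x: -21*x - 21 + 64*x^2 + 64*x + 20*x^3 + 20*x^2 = 20*x^3 + 84*x^2 + 43*x - 21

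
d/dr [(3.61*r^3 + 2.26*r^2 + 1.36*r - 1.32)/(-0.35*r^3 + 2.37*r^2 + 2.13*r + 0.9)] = (-4.44089209850063e-16*r^5 + 9.3467*r^4 + 16.3306*r^3 + 9.9516*r^2 + 10.3248*r + 4.0356)/(0.1225*r^6 - 1.659*r^5 + 4.1259*r^4 + 9.4662*r^3 + 8.8029*r^2 + 3.834*r + 0.81)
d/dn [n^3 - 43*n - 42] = 3*n^2 - 43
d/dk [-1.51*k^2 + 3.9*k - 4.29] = 3.9 - 3.02*k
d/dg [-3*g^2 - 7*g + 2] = -6*g - 7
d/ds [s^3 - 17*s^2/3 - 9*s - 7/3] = 3*s^2 - 34*s/3 - 9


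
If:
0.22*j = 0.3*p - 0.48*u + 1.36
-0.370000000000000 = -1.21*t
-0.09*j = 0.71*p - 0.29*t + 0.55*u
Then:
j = 5.41595690930744 - 2.76091703056769*u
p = -0.424672489082969*u - 0.561631599841207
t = 0.31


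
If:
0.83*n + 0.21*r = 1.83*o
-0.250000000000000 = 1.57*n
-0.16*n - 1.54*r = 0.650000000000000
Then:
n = -0.16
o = -0.12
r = -0.41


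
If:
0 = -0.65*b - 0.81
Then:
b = -1.25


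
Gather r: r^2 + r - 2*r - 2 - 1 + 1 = r^2 - r - 2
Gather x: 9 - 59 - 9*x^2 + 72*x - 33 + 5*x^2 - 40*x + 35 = -4*x^2 + 32*x - 48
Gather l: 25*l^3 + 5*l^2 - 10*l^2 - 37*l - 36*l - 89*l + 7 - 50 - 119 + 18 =25*l^3 - 5*l^2 - 162*l - 144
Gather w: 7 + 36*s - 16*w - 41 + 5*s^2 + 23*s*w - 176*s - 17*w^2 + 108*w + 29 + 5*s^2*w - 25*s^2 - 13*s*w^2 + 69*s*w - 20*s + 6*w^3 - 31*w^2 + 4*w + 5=-20*s^2 - 160*s + 6*w^3 + w^2*(-13*s - 48) + w*(5*s^2 + 92*s + 96)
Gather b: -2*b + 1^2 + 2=3 - 2*b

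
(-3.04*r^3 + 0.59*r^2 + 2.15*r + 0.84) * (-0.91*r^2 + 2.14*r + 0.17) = 2.7664*r^5 - 7.0425*r^4 - 1.2107*r^3 + 3.9369*r^2 + 2.1631*r + 0.1428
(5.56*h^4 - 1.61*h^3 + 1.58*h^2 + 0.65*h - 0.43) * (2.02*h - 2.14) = 11.2312*h^5 - 15.1506*h^4 + 6.637*h^3 - 2.0682*h^2 - 2.2596*h + 0.9202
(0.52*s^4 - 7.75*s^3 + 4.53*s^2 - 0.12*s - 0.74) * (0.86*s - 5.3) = 0.4472*s^5 - 9.421*s^4 + 44.9708*s^3 - 24.1122*s^2 - 0.000399999999999956*s + 3.922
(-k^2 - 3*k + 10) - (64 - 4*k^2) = 3*k^2 - 3*k - 54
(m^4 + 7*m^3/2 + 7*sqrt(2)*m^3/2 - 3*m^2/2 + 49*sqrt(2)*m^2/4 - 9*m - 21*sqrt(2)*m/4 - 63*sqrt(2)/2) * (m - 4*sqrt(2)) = m^5 - sqrt(2)*m^4/2 + 7*m^4/2 - 59*m^3/2 - 7*sqrt(2)*m^3/4 - 107*m^2 + 3*sqrt(2)*m^2/4 + 9*sqrt(2)*m/2 + 42*m + 252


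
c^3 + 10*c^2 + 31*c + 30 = (c + 2)*(c + 3)*(c + 5)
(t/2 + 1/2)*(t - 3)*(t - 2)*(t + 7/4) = t^4/2 - 9*t^3/8 - 3*t^2 + 31*t/8 + 21/4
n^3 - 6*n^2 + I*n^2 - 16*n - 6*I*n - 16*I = (n - 8)*(n + 2)*(n + I)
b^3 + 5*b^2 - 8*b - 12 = (b - 2)*(b + 1)*(b + 6)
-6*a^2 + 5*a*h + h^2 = (-a + h)*(6*a + h)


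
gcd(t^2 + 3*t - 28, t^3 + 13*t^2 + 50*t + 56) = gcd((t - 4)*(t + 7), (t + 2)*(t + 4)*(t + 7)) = t + 7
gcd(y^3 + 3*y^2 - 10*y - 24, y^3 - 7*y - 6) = y^2 - y - 6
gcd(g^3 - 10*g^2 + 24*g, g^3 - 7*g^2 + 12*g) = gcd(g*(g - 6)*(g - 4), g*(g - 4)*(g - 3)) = g^2 - 4*g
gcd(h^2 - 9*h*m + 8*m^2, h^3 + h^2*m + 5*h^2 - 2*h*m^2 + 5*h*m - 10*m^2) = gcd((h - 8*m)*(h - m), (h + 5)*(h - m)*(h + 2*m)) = h - m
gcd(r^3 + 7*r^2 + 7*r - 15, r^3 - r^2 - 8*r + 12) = r + 3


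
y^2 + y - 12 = (y - 3)*(y + 4)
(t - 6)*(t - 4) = t^2 - 10*t + 24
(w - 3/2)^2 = w^2 - 3*w + 9/4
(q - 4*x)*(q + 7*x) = q^2 + 3*q*x - 28*x^2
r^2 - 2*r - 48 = (r - 8)*(r + 6)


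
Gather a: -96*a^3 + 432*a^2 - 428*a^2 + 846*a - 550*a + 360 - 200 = -96*a^3 + 4*a^2 + 296*a + 160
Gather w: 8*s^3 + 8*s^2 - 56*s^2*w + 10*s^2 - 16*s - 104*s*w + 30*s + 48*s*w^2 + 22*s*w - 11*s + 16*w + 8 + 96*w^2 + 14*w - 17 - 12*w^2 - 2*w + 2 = 8*s^3 + 18*s^2 + 3*s + w^2*(48*s + 84) + w*(-56*s^2 - 82*s + 28) - 7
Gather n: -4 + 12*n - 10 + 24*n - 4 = 36*n - 18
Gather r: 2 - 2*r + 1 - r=3 - 3*r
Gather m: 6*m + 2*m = 8*m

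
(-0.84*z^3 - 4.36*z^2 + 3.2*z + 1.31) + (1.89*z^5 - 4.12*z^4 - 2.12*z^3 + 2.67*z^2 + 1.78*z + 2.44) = 1.89*z^5 - 4.12*z^4 - 2.96*z^3 - 1.69*z^2 + 4.98*z + 3.75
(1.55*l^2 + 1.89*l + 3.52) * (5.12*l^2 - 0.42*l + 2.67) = 7.936*l^4 + 9.0258*l^3 + 21.3671*l^2 + 3.5679*l + 9.3984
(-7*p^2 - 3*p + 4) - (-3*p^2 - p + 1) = -4*p^2 - 2*p + 3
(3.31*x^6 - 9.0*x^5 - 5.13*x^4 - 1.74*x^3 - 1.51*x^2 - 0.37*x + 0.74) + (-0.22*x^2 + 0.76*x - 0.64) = 3.31*x^6 - 9.0*x^5 - 5.13*x^4 - 1.74*x^3 - 1.73*x^2 + 0.39*x + 0.1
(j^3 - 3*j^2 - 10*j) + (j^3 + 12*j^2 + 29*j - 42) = 2*j^3 + 9*j^2 + 19*j - 42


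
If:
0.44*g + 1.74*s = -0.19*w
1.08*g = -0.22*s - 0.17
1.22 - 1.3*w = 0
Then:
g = -0.14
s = -0.07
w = 0.94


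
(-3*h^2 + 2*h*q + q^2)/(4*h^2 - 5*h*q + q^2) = (3*h + q)/(-4*h + q)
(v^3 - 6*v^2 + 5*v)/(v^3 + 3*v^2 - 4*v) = (v - 5)/(v + 4)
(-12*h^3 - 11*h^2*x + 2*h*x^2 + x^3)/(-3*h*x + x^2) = 4*h^2/x + 5*h + x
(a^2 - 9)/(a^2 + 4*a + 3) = (a - 3)/(a + 1)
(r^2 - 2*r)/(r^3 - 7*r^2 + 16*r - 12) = r/(r^2 - 5*r + 6)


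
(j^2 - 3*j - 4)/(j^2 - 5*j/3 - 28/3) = 3*(j + 1)/(3*j + 7)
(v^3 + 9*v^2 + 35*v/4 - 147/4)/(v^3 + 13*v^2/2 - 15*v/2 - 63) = (2*v^2 + 11*v - 21)/(2*(v^2 + 3*v - 18))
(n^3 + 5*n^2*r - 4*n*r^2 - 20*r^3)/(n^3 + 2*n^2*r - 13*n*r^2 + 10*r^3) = (-n - 2*r)/(-n + r)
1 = 1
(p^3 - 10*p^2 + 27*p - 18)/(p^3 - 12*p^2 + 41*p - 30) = (p - 3)/(p - 5)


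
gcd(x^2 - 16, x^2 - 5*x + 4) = x - 4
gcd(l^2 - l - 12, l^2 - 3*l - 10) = 1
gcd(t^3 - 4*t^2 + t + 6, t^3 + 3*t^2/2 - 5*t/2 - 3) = t + 1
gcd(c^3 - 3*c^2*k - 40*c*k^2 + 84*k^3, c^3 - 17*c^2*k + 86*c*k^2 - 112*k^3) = c^2 - 9*c*k + 14*k^2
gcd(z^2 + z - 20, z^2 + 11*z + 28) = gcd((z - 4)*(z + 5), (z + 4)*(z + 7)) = 1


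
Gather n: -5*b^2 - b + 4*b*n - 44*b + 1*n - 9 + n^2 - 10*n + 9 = -5*b^2 - 45*b + n^2 + n*(4*b - 9)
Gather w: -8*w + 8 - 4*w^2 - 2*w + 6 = -4*w^2 - 10*w + 14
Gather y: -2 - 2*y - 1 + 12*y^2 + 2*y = 12*y^2 - 3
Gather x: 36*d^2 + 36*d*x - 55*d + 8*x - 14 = 36*d^2 - 55*d + x*(36*d + 8) - 14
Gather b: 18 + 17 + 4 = 39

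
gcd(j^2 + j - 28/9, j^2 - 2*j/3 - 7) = j + 7/3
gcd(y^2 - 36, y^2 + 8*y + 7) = 1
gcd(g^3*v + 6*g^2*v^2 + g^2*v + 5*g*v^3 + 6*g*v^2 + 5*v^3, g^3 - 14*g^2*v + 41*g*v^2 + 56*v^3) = g + v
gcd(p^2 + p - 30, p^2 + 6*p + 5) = 1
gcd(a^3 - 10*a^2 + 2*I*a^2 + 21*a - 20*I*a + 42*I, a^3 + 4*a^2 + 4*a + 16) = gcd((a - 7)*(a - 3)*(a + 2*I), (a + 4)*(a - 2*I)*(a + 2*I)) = a + 2*I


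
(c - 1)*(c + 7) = c^2 + 6*c - 7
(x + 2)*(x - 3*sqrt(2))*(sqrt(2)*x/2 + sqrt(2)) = sqrt(2)*x^3/2 - 3*x^2 + 2*sqrt(2)*x^2 - 12*x + 2*sqrt(2)*x - 12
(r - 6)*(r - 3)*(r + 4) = r^3 - 5*r^2 - 18*r + 72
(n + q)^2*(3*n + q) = 3*n^3 + 7*n^2*q + 5*n*q^2 + q^3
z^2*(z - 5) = z^3 - 5*z^2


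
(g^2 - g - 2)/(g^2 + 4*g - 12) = (g + 1)/(g + 6)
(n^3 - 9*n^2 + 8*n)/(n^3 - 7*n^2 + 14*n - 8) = n*(n - 8)/(n^2 - 6*n + 8)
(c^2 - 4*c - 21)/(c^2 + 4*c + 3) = (c - 7)/(c + 1)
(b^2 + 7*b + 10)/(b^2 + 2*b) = (b + 5)/b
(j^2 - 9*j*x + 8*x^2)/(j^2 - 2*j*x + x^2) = (-j + 8*x)/(-j + x)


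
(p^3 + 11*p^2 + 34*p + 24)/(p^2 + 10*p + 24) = p + 1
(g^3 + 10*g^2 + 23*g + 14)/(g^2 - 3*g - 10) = (g^2 + 8*g + 7)/(g - 5)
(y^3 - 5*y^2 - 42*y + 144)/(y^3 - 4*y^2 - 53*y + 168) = (y + 6)/(y + 7)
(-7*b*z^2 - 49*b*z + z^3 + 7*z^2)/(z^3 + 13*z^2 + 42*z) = (-7*b + z)/(z + 6)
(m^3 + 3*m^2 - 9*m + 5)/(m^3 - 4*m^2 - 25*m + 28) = (m^2 + 4*m - 5)/(m^2 - 3*m - 28)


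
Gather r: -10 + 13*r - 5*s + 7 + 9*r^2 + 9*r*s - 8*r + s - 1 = 9*r^2 + r*(9*s + 5) - 4*s - 4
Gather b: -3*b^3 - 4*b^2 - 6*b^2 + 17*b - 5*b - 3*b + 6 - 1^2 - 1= -3*b^3 - 10*b^2 + 9*b + 4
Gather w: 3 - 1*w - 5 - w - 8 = -2*w - 10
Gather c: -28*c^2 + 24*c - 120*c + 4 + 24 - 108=-28*c^2 - 96*c - 80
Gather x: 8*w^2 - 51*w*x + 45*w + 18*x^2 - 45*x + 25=8*w^2 + 45*w + 18*x^2 + x*(-51*w - 45) + 25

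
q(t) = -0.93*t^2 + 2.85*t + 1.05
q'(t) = 2.85 - 1.86*t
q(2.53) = 2.31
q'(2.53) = -1.86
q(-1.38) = -4.65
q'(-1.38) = 5.42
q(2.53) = 2.31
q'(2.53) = -1.86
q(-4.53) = -30.94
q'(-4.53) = 11.28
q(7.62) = -31.23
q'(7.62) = -11.32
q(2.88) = 1.54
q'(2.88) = -2.51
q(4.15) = -3.14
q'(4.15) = -4.87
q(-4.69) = -32.77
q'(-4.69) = 11.57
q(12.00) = -98.67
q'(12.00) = -19.47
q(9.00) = -48.63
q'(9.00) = -13.89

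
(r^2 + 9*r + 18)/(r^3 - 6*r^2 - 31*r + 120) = (r^2 + 9*r + 18)/(r^3 - 6*r^2 - 31*r + 120)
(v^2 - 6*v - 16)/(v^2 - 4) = (v - 8)/(v - 2)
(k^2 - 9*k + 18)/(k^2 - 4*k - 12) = (k - 3)/(k + 2)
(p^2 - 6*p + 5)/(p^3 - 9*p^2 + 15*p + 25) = (p - 1)/(p^2 - 4*p - 5)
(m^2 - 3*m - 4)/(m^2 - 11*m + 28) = (m + 1)/(m - 7)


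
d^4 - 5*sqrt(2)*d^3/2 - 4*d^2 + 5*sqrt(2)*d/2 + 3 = (d - 1)*(d + 1)*(d - 3*sqrt(2))*(d + sqrt(2)/2)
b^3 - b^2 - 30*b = b*(b - 6)*(b + 5)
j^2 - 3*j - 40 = (j - 8)*(j + 5)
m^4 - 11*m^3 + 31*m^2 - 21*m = m*(m - 7)*(m - 3)*(m - 1)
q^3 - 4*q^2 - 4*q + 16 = (q - 4)*(q - 2)*(q + 2)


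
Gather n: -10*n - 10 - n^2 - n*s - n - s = -n^2 + n*(-s - 11) - s - 10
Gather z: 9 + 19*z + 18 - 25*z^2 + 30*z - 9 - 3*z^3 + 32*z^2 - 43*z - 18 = -3*z^3 + 7*z^2 + 6*z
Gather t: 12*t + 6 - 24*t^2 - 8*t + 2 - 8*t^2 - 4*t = 8 - 32*t^2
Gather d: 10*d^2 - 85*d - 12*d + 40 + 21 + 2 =10*d^2 - 97*d + 63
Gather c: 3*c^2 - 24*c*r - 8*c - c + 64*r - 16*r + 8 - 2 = 3*c^2 + c*(-24*r - 9) + 48*r + 6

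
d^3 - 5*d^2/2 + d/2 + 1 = (d - 2)*(d - 1)*(d + 1/2)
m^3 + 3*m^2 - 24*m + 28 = (m - 2)^2*(m + 7)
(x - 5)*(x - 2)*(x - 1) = x^3 - 8*x^2 + 17*x - 10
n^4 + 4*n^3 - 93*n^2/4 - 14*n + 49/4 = (n - 7/2)*(n - 1/2)*(n + 1)*(n + 7)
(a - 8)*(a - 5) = a^2 - 13*a + 40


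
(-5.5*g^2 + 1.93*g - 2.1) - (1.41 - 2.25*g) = -5.5*g^2 + 4.18*g - 3.51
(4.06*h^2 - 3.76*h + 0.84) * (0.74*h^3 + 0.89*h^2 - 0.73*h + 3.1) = 3.0044*h^5 + 0.831*h^4 - 5.6886*h^3 + 16.0784*h^2 - 12.2692*h + 2.604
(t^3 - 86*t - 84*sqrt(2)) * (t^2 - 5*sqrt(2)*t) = t^5 - 5*sqrt(2)*t^4 - 86*t^3 + 346*sqrt(2)*t^2 + 840*t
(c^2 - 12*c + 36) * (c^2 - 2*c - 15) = c^4 - 14*c^3 + 45*c^2 + 108*c - 540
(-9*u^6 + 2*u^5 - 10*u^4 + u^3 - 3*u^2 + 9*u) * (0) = 0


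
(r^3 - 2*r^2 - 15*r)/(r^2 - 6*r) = (r^2 - 2*r - 15)/(r - 6)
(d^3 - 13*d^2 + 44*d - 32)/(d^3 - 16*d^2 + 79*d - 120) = (d^2 - 5*d + 4)/(d^2 - 8*d + 15)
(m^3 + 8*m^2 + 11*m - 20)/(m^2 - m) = m + 9 + 20/m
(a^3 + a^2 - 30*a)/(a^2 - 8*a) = (a^2 + a - 30)/(a - 8)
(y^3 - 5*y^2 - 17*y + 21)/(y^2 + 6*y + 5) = (y^3 - 5*y^2 - 17*y + 21)/(y^2 + 6*y + 5)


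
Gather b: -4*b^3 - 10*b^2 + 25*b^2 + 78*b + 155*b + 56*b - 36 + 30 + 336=-4*b^3 + 15*b^2 + 289*b + 330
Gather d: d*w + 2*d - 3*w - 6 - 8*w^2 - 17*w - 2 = d*(w + 2) - 8*w^2 - 20*w - 8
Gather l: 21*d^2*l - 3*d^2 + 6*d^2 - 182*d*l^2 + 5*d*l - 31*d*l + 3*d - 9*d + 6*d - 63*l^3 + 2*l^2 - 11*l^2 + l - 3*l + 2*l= 3*d^2 - 63*l^3 + l^2*(-182*d - 9) + l*(21*d^2 - 26*d)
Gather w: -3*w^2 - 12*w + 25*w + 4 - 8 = -3*w^2 + 13*w - 4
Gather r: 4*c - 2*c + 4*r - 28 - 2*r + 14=2*c + 2*r - 14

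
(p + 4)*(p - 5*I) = p^2 + 4*p - 5*I*p - 20*I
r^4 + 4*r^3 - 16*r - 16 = (r - 2)*(r + 2)^3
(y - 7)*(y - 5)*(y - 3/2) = y^3 - 27*y^2/2 + 53*y - 105/2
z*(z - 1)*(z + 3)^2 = z^4 + 5*z^3 + 3*z^2 - 9*z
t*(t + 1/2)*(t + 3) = t^3 + 7*t^2/2 + 3*t/2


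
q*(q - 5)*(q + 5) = q^3 - 25*q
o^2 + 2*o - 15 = (o - 3)*(o + 5)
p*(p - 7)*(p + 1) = p^3 - 6*p^2 - 7*p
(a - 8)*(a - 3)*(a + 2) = a^3 - 9*a^2 + 2*a + 48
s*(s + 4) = s^2 + 4*s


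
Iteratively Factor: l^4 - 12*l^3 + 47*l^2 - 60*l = (l)*(l^3 - 12*l^2 + 47*l - 60) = l*(l - 5)*(l^2 - 7*l + 12) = l*(l - 5)*(l - 4)*(l - 3)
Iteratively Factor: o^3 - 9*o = (o - 3)*(o^2 + 3*o) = o*(o - 3)*(o + 3)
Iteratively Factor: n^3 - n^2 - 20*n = (n)*(n^2 - n - 20) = n*(n + 4)*(n - 5)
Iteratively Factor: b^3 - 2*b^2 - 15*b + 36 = (b - 3)*(b^2 + b - 12) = (b - 3)^2*(b + 4)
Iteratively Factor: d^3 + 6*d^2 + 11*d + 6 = (d + 2)*(d^2 + 4*d + 3) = (d + 2)*(d + 3)*(d + 1)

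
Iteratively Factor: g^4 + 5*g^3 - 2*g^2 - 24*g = (g)*(g^3 + 5*g^2 - 2*g - 24) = g*(g - 2)*(g^2 + 7*g + 12) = g*(g - 2)*(g + 4)*(g + 3)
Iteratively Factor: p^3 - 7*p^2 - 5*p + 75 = (p - 5)*(p^2 - 2*p - 15) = (p - 5)*(p + 3)*(p - 5)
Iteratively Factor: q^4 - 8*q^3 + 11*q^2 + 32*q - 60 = (q - 5)*(q^3 - 3*q^2 - 4*q + 12) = (q - 5)*(q - 3)*(q^2 - 4) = (q - 5)*(q - 3)*(q + 2)*(q - 2)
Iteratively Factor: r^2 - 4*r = (r - 4)*(r)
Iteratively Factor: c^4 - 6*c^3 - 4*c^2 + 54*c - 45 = (c + 3)*(c^3 - 9*c^2 + 23*c - 15) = (c - 3)*(c + 3)*(c^2 - 6*c + 5) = (c - 5)*(c - 3)*(c + 3)*(c - 1)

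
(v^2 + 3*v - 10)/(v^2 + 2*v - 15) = (v - 2)/(v - 3)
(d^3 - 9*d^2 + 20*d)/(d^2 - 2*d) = (d^2 - 9*d + 20)/(d - 2)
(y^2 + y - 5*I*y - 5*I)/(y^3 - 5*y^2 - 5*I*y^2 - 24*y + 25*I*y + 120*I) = (y + 1)/(y^2 - 5*y - 24)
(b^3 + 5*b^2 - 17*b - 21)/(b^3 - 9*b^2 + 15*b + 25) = (b^2 + 4*b - 21)/(b^2 - 10*b + 25)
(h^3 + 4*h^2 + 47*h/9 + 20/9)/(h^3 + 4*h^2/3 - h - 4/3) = (h + 5/3)/(h - 1)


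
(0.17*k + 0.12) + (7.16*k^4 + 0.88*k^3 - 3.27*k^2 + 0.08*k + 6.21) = 7.16*k^4 + 0.88*k^3 - 3.27*k^2 + 0.25*k + 6.33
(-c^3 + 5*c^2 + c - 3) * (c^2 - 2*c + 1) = -c^5 + 7*c^4 - 10*c^3 + 7*c - 3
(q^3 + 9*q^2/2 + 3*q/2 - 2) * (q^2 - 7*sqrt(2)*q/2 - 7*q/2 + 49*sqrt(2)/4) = q^5 - 7*sqrt(2)*q^4/2 + q^4 - 57*q^3/4 - 7*sqrt(2)*q^3/2 - 29*q^2/4 + 399*sqrt(2)*q^2/8 + 7*q + 203*sqrt(2)*q/8 - 49*sqrt(2)/2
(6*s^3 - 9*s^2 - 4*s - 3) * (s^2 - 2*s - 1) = 6*s^5 - 21*s^4 + 8*s^3 + 14*s^2 + 10*s + 3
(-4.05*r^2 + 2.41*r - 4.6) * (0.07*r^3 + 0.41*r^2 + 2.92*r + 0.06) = -0.2835*r^5 - 1.4918*r^4 - 11.1599*r^3 + 4.9082*r^2 - 13.2874*r - 0.276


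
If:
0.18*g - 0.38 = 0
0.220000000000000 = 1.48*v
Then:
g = 2.11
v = 0.15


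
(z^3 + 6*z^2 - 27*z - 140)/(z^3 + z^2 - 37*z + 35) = (z + 4)/(z - 1)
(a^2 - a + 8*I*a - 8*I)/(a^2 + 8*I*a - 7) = (a^2 - a + 8*I*a - 8*I)/(a^2 + 8*I*a - 7)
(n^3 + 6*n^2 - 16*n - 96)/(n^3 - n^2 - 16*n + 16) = (n + 6)/(n - 1)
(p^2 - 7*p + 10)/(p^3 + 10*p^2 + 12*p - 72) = (p - 5)/(p^2 + 12*p + 36)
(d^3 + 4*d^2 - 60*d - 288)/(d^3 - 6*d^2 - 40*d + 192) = (d + 6)/(d - 4)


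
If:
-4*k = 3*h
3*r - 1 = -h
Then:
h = 1 - 3*r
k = 9*r/4 - 3/4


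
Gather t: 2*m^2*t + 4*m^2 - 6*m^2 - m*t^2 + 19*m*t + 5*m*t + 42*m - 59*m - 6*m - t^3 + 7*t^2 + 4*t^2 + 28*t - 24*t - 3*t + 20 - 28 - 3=-2*m^2 - 23*m - t^3 + t^2*(11 - m) + t*(2*m^2 + 24*m + 1) - 11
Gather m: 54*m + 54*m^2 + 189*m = 54*m^2 + 243*m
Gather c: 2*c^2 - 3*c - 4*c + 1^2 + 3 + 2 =2*c^2 - 7*c + 6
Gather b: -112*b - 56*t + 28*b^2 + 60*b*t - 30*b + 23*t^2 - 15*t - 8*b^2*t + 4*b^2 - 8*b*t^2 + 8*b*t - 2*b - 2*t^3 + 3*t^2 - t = b^2*(32 - 8*t) + b*(-8*t^2 + 68*t - 144) - 2*t^3 + 26*t^2 - 72*t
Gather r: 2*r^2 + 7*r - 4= 2*r^2 + 7*r - 4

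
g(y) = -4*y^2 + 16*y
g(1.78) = 15.81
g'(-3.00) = 40.00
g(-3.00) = -84.00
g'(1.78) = 1.76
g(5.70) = -38.76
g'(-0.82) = 22.56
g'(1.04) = 7.68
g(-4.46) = -150.93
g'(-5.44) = 59.52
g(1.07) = 12.54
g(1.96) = 15.99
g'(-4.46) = 51.68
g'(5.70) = -29.60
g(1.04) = 12.31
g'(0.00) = 16.00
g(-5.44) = -205.41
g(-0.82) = -15.81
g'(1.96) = 0.32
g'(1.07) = 7.44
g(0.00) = 0.00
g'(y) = 16 - 8*y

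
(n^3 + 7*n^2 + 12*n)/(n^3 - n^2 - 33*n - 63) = n*(n + 4)/(n^2 - 4*n - 21)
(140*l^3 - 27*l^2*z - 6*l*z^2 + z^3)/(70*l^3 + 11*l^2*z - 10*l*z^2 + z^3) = (-20*l^2 + l*z + z^2)/(-10*l^2 - 3*l*z + z^2)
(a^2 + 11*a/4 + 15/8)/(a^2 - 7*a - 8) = (8*a^2 + 22*a + 15)/(8*(a^2 - 7*a - 8))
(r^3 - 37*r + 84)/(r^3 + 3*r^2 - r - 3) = (r^3 - 37*r + 84)/(r^3 + 3*r^2 - r - 3)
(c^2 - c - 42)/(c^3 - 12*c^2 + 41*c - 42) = (c + 6)/(c^2 - 5*c + 6)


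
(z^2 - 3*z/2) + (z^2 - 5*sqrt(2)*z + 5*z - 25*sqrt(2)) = 2*z^2 - 5*sqrt(2)*z + 7*z/2 - 25*sqrt(2)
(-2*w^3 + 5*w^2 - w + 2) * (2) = -4*w^3 + 10*w^2 - 2*w + 4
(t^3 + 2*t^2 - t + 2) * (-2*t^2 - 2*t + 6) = -2*t^5 - 6*t^4 + 4*t^3 + 10*t^2 - 10*t + 12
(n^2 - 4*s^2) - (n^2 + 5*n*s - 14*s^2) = -5*n*s + 10*s^2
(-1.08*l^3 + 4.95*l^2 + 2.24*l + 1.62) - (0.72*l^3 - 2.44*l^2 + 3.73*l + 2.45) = -1.8*l^3 + 7.39*l^2 - 1.49*l - 0.83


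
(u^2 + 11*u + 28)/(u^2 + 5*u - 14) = (u + 4)/(u - 2)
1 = 1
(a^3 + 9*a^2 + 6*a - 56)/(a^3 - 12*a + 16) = (a + 7)/(a - 2)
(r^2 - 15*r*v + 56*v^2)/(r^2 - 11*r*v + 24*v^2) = (r - 7*v)/(r - 3*v)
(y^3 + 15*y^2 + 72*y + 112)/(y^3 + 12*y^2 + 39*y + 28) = (y + 4)/(y + 1)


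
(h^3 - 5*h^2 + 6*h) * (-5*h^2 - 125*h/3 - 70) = -5*h^5 - 50*h^4/3 + 325*h^3/3 + 100*h^2 - 420*h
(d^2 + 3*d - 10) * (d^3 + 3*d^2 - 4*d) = d^5 + 6*d^4 - 5*d^3 - 42*d^2 + 40*d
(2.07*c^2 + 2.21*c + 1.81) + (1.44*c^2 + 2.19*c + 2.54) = 3.51*c^2 + 4.4*c + 4.35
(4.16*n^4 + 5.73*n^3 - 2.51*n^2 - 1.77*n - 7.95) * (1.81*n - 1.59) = 7.5296*n^5 + 3.7569*n^4 - 13.6538*n^3 + 0.7872*n^2 - 11.5752*n + 12.6405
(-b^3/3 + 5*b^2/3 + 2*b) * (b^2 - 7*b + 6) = -b^5/3 + 4*b^4 - 35*b^3/3 - 4*b^2 + 12*b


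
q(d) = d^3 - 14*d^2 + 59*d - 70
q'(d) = 3*d^2 - 28*d + 59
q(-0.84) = -130.03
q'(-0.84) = 84.64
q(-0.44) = -98.76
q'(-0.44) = 71.90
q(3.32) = 8.16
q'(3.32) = -0.89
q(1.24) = -16.46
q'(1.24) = 28.89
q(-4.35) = -673.88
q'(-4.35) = 237.57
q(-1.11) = -154.11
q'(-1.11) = 93.78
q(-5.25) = -910.33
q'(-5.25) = 288.69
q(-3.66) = -522.51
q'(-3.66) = 201.67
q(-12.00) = -4522.00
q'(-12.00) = 827.00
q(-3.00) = -400.00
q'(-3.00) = 170.00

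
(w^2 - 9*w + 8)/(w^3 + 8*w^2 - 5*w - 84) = (w^2 - 9*w + 8)/(w^3 + 8*w^2 - 5*w - 84)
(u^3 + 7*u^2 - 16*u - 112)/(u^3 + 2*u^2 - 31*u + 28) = (u + 4)/(u - 1)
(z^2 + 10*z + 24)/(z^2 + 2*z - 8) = (z + 6)/(z - 2)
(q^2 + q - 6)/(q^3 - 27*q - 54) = (q - 2)/(q^2 - 3*q - 18)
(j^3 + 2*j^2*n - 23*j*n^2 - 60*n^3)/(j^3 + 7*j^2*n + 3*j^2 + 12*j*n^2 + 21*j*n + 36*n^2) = (j - 5*n)/(j + 3)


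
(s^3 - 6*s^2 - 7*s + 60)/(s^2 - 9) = (s^2 - 9*s + 20)/(s - 3)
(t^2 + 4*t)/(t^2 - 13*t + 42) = t*(t + 4)/(t^2 - 13*t + 42)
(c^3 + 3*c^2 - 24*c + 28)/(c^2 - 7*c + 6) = (c^3 + 3*c^2 - 24*c + 28)/(c^2 - 7*c + 6)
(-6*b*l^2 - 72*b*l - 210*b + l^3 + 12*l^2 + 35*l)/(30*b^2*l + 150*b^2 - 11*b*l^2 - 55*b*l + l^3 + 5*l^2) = (-l - 7)/(5*b - l)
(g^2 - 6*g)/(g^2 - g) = (g - 6)/(g - 1)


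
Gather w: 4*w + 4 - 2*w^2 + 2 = -2*w^2 + 4*w + 6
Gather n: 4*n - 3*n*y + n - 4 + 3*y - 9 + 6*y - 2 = n*(5 - 3*y) + 9*y - 15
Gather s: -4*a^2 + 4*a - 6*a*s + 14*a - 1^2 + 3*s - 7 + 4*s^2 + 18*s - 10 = -4*a^2 + 18*a + 4*s^2 + s*(21 - 6*a) - 18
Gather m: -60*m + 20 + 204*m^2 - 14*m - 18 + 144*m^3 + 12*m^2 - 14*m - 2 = 144*m^3 + 216*m^2 - 88*m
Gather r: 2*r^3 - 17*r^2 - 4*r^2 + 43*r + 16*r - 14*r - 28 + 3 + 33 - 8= 2*r^3 - 21*r^2 + 45*r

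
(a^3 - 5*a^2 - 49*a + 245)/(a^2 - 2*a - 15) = (a^2 - 49)/(a + 3)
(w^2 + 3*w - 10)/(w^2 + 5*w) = (w - 2)/w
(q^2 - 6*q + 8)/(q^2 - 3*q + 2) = (q - 4)/(q - 1)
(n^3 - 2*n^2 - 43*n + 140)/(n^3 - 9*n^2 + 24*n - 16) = (n^2 + 2*n - 35)/(n^2 - 5*n + 4)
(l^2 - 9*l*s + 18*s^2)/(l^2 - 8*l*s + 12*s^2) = (-l + 3*s)/(-l + 2*s)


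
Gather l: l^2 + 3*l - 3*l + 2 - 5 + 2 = l^2 - 1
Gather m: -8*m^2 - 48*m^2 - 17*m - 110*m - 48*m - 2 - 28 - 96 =-56*m^2 - 175*m - 126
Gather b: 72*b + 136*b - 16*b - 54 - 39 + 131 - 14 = 192*b + 24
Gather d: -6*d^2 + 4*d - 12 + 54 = -6*d^2 + 4*d + 42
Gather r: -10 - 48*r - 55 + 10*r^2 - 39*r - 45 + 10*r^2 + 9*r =20*r^2 - 78*r - 110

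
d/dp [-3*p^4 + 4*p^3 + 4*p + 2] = -12*p^3 + 12*p^2 + 4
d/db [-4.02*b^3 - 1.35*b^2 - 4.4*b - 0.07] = -12.06*b^2 - 2.7*b - 4.4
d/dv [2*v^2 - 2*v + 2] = 4*v - 2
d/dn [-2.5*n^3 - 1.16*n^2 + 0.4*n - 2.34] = -7.5*n^2 - 2.32*n + 0.4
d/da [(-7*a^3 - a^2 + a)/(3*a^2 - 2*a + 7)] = (-21*a^4 + 28*a^3 - 148*a^2 - 14*a + 7)/(9*a^4 - 12*a^3 + 46*a^2 - 28*a + 49)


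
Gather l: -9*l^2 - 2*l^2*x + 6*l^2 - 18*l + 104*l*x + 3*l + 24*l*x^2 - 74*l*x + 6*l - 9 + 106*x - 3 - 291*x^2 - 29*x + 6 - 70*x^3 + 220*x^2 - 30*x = l^2*(-2*x - 3) + l*(24*x^2 + 30*x - 9) - 70*x^3 - 71*x^2 + 47*x - 6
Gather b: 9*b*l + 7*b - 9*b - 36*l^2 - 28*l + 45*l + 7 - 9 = b*(9*l - 2) - 36*l^2 + 17*l - 2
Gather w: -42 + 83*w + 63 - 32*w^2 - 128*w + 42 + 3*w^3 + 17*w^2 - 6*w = 3*w^3 - 15*w^2 - 51*w + 63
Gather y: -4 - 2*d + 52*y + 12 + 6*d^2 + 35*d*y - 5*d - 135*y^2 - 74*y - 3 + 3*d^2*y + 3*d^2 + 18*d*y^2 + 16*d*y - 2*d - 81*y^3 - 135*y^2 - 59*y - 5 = 9*d^2 - 9*d - 81*y^3 + y^2*(18*d - 270) + y*(3*d^2 + 51*d - 81)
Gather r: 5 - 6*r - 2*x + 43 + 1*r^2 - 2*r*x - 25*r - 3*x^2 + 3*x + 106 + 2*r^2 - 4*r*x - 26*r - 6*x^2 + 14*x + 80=3*r^2 + r*(-6*x - 57) - 9*x^2 + 15*x + 234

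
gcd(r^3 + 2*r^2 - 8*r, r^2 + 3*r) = r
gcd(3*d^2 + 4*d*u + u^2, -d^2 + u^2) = d + u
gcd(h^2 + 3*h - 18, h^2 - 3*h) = h - 3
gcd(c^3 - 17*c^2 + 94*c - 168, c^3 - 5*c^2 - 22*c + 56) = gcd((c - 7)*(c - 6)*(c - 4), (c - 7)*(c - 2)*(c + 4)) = c - 7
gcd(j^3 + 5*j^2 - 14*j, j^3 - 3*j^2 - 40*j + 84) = j - 2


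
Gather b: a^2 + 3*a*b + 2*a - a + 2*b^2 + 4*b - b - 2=a^2 + a + 2*b^2 + b*(3*a + 3) - 2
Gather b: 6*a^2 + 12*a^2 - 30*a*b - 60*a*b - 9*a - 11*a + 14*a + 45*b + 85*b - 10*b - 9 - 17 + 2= 18*a^2 - 6*a + b*(120 - 90*a) - 24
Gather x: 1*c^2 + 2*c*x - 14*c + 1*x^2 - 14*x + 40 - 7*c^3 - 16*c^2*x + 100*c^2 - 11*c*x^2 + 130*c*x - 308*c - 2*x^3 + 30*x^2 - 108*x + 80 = -7*c^3 + 101*c^2 - 322*c - 2*x^3 + x^2*(31 - 11*c) + x*(-16*c^2 + 132*c - 122) + 120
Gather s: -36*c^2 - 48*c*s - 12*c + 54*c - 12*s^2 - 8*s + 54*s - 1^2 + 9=-36*c^2 + 42*c - 12*s^2 + s*(46 - 48*c) + 8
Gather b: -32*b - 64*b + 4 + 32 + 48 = 84 - 96*b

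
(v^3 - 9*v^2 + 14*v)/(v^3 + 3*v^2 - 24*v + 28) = v*(v - 7)/(v^2 + 5*v - 14)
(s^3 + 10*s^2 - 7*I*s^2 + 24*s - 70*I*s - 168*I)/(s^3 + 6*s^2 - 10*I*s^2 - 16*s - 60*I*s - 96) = (s^2 + s*(4 - 7*I) - 28*I)/(s^2 - 10*I*s - 16)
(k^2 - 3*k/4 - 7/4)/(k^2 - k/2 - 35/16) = 4*(k + 1)/(4*k + 5)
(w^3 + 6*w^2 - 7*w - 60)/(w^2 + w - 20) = (w^2 + w - 12)/(w - 4)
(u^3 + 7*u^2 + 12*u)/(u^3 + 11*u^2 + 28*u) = (u + 3)/(u + 7)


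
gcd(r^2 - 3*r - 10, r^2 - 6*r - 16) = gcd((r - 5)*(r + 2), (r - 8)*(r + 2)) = r + 2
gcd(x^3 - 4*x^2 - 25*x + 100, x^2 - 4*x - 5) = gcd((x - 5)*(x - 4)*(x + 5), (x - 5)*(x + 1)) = x - 5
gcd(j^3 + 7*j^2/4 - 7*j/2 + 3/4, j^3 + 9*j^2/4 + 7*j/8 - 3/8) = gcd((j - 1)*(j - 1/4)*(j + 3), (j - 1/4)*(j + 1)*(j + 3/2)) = j - 1/4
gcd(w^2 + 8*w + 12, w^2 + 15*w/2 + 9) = w + 6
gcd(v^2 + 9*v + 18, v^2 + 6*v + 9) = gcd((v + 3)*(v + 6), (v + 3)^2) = v + 3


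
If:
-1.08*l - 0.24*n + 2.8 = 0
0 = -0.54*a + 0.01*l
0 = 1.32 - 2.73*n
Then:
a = 0.05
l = 2.49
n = 0.48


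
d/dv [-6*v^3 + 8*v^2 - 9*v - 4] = -18*v^2 + 16*v - 9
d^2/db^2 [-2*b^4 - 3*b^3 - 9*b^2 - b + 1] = -24*b^2 - 18*b - 18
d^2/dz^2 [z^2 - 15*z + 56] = 2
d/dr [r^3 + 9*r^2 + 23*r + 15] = 3*r^2 + 18*r + 23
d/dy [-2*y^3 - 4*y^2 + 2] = 2*y*(-3*y - 4)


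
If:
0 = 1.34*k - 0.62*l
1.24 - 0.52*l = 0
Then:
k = 1.10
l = 2.38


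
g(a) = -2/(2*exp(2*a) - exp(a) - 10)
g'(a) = -2*(-4*exp(2*a) + exp(a))/(2*exp(2*a) - exp(a) - 10)^2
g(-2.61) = 0.20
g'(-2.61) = -0.00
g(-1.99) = 0.20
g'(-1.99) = -0.00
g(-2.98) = 0.20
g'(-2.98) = -0.00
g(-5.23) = 0.20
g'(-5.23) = -0.00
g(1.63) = -0.05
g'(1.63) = 0.14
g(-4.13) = 0.20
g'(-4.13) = -0.00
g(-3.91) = 0.20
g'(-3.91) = -0.00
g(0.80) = 0.86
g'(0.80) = 6.54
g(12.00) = 0.00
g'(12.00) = 0.00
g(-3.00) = 0.20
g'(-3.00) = 0.00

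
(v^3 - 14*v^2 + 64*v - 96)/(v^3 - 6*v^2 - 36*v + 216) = (v^2 - 8*v + 16)/(v^2 - 36)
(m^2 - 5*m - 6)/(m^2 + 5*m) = (m^2 - 5*m - 6)/(m*(m + 5))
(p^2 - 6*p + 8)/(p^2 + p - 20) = (p - 2)/(p + 5)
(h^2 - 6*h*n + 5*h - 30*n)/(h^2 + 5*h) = (h - 6*n)/h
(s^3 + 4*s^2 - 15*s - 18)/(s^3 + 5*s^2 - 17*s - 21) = (s + 6)/(s + 7)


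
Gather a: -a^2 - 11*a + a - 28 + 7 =-a^2 - 10*a - 21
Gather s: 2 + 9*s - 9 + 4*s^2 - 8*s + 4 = 4*s^2 + s - 3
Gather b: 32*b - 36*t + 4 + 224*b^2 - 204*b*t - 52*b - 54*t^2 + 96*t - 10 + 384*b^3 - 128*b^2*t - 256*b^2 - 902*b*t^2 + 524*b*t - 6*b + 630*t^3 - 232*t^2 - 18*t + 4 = 384*b^3 + b^2*(-128*t - 32) + b*(-902*t^2 + 320*t - 26) + 630*t^3 - 286*t^2 + 42*t - 2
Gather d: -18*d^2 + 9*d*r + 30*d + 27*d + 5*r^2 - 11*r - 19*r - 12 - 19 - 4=-18*d^2 + d*(9*r + 57) + 5*r^2 - 30*r - 35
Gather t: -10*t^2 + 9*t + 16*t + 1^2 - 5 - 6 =-10*t^2 + 25*t - 10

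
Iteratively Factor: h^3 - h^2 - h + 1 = (h + 1)*(h^2 - 2*h + 1) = (h - 1)*(h + 1)*(h - 1)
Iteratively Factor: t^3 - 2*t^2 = (t)*(t^2 - 2*t) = t^2*(t - 2)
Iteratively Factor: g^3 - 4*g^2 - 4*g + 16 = (g - 4)*(g^2 - 4) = (g - 4)*(g + 2)*(g - 2)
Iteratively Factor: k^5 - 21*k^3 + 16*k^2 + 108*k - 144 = (k + 4)*(k^4 - 4*k^3 - 5*k^2 + 36*k - 36) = (k - 2)*(k + 4)*(k^3 - 2*k^2 - 9*k + 18) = (k - 2)^2*(k + 4)*(k^2 - 9) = (k - 3)*(k - 2)^2*(k + 4)*(k + 3)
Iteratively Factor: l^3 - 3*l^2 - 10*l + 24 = (l - 2)*(l^2 - l - 12) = (l - 4)*(l - 2)*(l + 3)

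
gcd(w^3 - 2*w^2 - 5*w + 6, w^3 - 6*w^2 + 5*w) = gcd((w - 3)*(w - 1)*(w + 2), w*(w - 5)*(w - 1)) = w - 1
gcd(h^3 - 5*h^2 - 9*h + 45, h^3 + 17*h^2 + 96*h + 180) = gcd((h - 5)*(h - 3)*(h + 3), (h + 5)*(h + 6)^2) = 1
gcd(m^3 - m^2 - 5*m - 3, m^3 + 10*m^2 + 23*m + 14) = m + 1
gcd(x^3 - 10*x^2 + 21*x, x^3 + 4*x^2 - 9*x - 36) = x - 3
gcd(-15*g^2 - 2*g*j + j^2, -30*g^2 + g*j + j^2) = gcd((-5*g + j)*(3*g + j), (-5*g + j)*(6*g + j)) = 5*g - j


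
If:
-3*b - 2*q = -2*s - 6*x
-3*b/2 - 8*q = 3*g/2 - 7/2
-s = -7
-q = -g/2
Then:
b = 11*x/5 + 49/10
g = -3*x/5 - 7/10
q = -3*x/10 - 7/20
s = 7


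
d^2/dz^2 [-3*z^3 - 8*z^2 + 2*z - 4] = -18*z - 16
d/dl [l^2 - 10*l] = 2*l - 10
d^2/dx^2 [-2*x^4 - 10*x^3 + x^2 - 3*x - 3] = -24*x^2 - 60*x + 2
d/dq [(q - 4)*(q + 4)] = 2*q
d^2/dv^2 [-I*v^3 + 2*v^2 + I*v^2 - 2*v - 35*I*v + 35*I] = -6*I*v + 4 + 2*I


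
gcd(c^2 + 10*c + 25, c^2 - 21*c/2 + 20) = 1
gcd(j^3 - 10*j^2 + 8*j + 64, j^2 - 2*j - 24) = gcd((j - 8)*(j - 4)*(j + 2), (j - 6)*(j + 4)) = 1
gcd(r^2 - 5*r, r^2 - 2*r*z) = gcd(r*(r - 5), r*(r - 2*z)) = r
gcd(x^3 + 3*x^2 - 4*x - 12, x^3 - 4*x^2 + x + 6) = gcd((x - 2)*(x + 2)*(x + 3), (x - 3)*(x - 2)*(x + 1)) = x - 2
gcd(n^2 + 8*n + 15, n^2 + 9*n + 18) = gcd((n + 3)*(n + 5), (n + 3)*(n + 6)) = n + 3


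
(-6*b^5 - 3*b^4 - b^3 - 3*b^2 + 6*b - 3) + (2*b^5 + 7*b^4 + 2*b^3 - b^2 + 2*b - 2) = -4*b^5 + 4*b^4 + b^3 - 4*b^2 + 8*b - 5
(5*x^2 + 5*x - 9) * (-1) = -5*x^2 - 5*x + 9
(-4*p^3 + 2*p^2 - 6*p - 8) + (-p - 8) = -4*p^3 + 2*p^2 - 7*p - 16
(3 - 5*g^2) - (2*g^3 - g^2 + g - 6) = -2*g^3 - 4*g^2 - g + 9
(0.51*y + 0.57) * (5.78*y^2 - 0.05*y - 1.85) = 2.9478*y^3 + 3.2691*y^2 - 0.972*y - 1.0545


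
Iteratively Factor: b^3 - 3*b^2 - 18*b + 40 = (b + 4)*(b^2 - 7*b + 10) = (b - 5)*(b + 4)*(b - 2)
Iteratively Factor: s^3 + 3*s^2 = (s)*(s^2 + 3*s) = s*(s + 3)*(s)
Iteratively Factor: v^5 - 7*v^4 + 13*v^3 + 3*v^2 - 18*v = (v + 1)*(v^4 - 8*v^3 + 21*v^2 - 18*v) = v*(v + 1)*(v^3 - 8*v^2 + 21*v - 18) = v*(v - 3)*(v + 1)*(v^2 - 5*v + 6) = v*(v - 3)*(v - 2)*(v + 1)*(v - 3)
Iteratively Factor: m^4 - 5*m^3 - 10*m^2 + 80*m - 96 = (m - 4)*(m^3 - m^2 - 14*m + 24) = (m - 4)*(m - 2)*(m^2 + m - 12) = (m - 4)*(m - 3)*(m - 2)*(m + 4)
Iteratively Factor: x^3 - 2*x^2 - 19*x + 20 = (x - 5)*(x^2 + 3*x - 4) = (x - 5)*(x + 4)*(x - 1)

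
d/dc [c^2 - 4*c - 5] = 2*c - 4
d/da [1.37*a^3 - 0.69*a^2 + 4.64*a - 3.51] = 4.11*a^2 - 1.38*a + 4.64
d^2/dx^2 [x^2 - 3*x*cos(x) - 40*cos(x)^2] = 3*x*cos(x) - 160*sin(x)^2 + 6*sin(x) + 82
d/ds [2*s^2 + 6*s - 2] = 4*s + 6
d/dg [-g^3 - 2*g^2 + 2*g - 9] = -3*g^2 - 4*g + 2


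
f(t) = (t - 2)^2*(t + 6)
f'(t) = (t - 2)^2 + (t + 6)*(2*t - 4)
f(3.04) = 9.78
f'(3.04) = 19.88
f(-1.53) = 55.70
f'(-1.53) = -19.10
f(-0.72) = 39.06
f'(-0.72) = -21.32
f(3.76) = 30.23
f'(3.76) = 37.45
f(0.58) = 13.27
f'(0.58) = -16.67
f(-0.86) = 42.04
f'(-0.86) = -21.22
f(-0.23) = 28.69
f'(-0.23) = -20.76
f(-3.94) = 72.68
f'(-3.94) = 10.81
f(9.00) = 735.00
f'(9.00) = 259.00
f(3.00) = 9.00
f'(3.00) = 19.00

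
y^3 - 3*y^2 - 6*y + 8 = (y - 4)*(y - 1)*(y + 2)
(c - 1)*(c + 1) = c^2 - 1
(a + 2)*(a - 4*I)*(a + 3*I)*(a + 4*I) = a^4 + 2*a^3 + 3*I*a^3 + 16*a^2 + 6*I*a^2 + 32*a + 48*I*a + 96*I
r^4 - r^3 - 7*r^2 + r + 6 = (r - 3)*(r - 1)*(r + 1)*(r + 2)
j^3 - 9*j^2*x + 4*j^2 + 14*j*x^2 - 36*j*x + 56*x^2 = (j + 4)*(j - 7*x)*(j - 2*x)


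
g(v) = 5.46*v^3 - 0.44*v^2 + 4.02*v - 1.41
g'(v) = 16.38*v^2 - 0.88*v + 4.02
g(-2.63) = -114.35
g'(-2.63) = 119.63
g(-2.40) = -89.07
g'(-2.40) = 100.48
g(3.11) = 171.07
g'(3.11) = 159.71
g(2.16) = 60.24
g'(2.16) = 78.54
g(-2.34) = -83.18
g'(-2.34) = 95.77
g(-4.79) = -630.83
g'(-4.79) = 384.06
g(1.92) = 43.33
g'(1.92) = 62.71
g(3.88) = 326.49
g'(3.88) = 247.20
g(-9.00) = -4053.57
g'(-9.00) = 1338.72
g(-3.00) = -164.85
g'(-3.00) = 154.08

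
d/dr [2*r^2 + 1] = 4*r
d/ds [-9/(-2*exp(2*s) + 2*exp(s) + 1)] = (18 - 36*exp(s))*exp(s)/(-2*exp(2*s) + 2*exp(s) + 1)^2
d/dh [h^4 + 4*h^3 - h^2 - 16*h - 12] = 4*h^3 + 12*h^2 - 2*h - 16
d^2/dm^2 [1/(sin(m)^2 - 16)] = 2*(-2*sin(m)^4 - 29*sin(m)^2 + 16)/(sin(m)^2 - 16)^3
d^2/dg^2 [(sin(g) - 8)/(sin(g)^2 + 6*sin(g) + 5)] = (-sin(g)^4 + 39*sin(g)^3 + 137*sin(g)^2 - 27*sin(g) - 556)/((sin(g) + 1)^2*(sin(g) + 5)^3)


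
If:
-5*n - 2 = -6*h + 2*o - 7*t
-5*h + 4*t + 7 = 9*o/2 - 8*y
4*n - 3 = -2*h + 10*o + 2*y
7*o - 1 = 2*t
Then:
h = 415*y/523 + 1103/1046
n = 154/523 - 501*y/523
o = 15/523 - 222*y/523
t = -777*y/523 - 209/523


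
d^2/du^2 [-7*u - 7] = 0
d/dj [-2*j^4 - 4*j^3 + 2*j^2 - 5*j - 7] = -8*j^3 - 12*j^2 + 4*j - 5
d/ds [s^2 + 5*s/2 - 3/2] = 2*s + 5/2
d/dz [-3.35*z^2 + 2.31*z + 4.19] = 2.31 - 6.7*z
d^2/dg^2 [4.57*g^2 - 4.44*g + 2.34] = 9.14000000000000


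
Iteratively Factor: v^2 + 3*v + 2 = (v + 1)*(v + 2)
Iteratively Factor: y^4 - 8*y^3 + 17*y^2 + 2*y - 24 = (y - 4)*(y^3 - 4*y^2 + y + 6) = (y - 4)*(y - 3)*(y^2 - y - 2) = (y - 4)*(y - 3)*(y + 1)*(y - 2)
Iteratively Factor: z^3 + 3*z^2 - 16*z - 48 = (z - 4)*(z^2 + 7*z + 12) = (z - 4)*(z + 3)*(z + 4)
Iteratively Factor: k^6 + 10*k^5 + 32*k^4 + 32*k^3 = (k + 2)*(k^5 + 8*k^4 + 16*k^3) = k*(k + 2)*(k^4 + 8*k^3 + 16*k^2) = k*(k + 2)*(k + 4)*(k^3 + 4*k^2) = k^2*(k + 2)*(k + 4)*(k^2 + 4*k) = k^2*(k + 2)*(k + 4)^2*(k)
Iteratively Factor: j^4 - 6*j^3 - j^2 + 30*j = (j - 3)*(j^3 - 3*j^2 - 10*j) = j*(j - 3)*(j^2 - 3*j - 10) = j*(j - 5)*(j - 3)*(j + 2)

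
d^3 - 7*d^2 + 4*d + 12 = (d - 6)*(d - 2)*(d + 1)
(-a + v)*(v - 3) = -a*v + 3*a + v^2 - 3*v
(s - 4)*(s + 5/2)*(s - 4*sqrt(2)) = s^3 - 4*sqrt(2)*s^2 - 3*s^2/2 - 10*s + 6*sqrt(2)*s + 40*sqrt(2)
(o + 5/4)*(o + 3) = o^2 + 17*o/4 + 15/4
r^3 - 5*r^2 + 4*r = r*(r - 4)*(r - 1)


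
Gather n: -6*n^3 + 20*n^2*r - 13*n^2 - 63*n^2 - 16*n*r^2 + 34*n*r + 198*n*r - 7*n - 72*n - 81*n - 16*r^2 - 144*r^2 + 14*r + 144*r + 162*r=-6*n^3 + n^2*(20*r - 76) + n*(-16*r^2 + 232*r - 160) - 160*r^2 + 320*r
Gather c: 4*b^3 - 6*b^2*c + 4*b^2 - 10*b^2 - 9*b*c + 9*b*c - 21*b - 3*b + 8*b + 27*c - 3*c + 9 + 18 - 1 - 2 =4*b^3 - 6*b^2 - 16*b + c*(24 - 6*b^2) + 24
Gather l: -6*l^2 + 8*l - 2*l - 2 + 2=-6*l^2 + 6*l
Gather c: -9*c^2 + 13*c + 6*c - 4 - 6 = -9*c^2 + 19*c - 10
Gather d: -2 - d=-d - 2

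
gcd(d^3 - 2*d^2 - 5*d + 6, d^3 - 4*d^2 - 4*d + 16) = d + 2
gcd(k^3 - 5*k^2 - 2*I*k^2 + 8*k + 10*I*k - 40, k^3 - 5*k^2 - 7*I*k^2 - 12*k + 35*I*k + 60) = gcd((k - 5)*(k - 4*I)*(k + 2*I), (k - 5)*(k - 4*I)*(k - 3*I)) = k^2 + k*(-5 - 4*I) + 20*I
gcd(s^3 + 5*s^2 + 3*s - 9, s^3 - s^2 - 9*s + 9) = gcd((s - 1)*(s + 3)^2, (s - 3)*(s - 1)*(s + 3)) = s^2 + 2*s - 3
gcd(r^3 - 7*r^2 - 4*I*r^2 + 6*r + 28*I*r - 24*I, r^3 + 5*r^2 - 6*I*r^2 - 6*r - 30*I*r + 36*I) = r - 1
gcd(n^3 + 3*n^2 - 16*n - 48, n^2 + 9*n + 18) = n + 3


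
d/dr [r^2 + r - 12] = 2*r + 1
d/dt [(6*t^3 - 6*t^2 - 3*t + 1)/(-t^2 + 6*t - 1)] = (-6*t^4 + 72*t^3 - 57*t^2 + 14*t - 3)/(t^4 - 12*t^3 + 38*t^2 - 12*t + 1)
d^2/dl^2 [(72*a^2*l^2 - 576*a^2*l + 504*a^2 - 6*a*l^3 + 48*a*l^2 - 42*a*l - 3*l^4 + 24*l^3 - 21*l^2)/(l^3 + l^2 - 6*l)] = 12*(12*a^2*l^6 - 288*a^2*l^5 + 432*a^2*l^4 + 72*a^2*l^3 - 1260*a^2*l^2 - 1512*a^2*l + 3024*a^2 + 9*a*l^6 - 39*a*l^5 + 123*a*l^4 - 37*a*l^3 - 11*l^6 + 81*l^5 - 117*l^4 + 123*l^3)/(l^3*(l^6 + 3*l^5 - 15*l^4 - 35*l^3 + 90*l^2 + 108*l - 216))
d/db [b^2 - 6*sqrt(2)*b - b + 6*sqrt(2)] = 2*b - 6*sqrt(2) - 1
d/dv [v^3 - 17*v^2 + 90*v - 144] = 3*v^2 - 34*v + 90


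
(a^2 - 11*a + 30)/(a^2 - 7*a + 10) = (a - 6)/(a - 2)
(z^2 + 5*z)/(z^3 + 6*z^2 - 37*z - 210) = z/(z^2 + z - 42)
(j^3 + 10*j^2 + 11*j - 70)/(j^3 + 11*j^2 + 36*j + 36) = (j^3 + 10*j^2 + 11*j - 70)/(j^3 + 11*j^2 + 36*j + 36)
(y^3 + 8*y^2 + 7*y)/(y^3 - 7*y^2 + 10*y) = (y^2 + 8*y + 7)/(y^2 - 7*y + 10)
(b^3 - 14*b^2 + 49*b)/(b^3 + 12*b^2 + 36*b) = (b^2 - 14*b + 49)/(b^2 + 12*b + 36)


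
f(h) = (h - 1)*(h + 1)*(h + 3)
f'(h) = (h - 1)*(h + 1) + (h - 1)*(h + 3) + (h + 1)*(h + 3) = 3*h^2 + 6*h - 1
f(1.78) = 10.36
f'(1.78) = 19.19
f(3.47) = 71.43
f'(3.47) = 55.94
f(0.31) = -2.99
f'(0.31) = 1.15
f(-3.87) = -12.16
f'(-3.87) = 20.71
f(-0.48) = -1.94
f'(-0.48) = -3.19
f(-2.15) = 3.08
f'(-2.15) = -0.03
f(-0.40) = -2.18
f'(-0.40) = -2.92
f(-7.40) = -236.54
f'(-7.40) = 118.88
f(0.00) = -3.00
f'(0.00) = -1.00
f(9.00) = 960.00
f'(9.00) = 296.00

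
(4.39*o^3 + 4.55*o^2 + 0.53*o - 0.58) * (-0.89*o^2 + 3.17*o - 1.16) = -3.9071*o^5 + 9.8668*o^4 + 8.8594*o^3 - 3.0817*o^2 - 2.4534*o + 0.6728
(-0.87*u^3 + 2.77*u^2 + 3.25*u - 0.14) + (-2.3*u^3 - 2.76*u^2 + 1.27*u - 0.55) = -3.17*u^3 + 0.0100000000000002*u^2 + 4.52*u - 0.69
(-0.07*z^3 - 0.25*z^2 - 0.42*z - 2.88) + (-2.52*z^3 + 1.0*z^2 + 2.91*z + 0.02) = -2.59*z^3 + 0.75*z^2 + 2.49*z - 2.86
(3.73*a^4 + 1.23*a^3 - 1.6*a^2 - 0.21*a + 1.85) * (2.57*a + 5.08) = 9.5861*a^5 + 22.1095*a^4 + 2.1364*a^3 - 8.6677*a^2 + 3.6877*a + 9.398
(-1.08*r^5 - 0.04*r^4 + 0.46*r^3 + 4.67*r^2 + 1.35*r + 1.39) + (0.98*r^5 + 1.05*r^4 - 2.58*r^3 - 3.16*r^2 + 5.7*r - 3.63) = -0.1*r^5 + 1.01*r^4 - 2.12*r^3 + 1.51*r^2 + 7.05*r - 2.24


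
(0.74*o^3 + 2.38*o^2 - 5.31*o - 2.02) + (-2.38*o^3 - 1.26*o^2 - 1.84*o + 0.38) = -1.64*o^3 + 1.12*o^2 - 7.15*o - 1.64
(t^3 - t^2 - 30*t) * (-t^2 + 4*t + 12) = -t^5 + 5*t^4 + 38*t^3 - 132*t^2 - 360*t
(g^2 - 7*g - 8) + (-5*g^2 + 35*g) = -4*g^2 + 28*g - 8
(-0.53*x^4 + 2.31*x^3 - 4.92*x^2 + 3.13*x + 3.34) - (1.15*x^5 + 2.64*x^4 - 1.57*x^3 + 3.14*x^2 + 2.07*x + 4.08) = -1.15*x^5 - 3.17*x^4 + 3.88*x^3 - 8.06*x^2 + 1.06*x - 0.74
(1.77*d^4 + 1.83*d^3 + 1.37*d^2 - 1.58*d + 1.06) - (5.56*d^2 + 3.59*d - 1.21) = 1.77*d^4 + 1.83*d^3 - 4.19*d^2 - 5.17*d + 2.27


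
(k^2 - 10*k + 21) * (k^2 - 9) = k^4 - 10*k^3 + 12*k^2 + 90*k - 189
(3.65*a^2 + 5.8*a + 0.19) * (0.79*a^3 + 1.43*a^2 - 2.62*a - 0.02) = 2.8835*a^5 + 9.8015*a^4 - 1.1189*a^3 - 14.9973*a^2 - 0.6138*a - 0.0038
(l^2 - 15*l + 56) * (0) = 0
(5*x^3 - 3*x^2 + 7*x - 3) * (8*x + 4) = 40*x^4 - 4*x^3 + 44*x^2 + 4*x - 12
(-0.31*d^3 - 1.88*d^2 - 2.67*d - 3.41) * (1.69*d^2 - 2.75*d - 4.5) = -0.5239*d^5 - 2.3247*d^4 + 2.0527*d^3 + 10.0396*d^2 + 21.3925*d + 15.345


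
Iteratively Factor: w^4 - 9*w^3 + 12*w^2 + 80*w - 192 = (w + 3)*(w^3 - 12*w^2 + 48*w - 64) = (w - 4)*(w + 3)*(w^2 - 8*w + 16) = (w - 4)^2*(w + 3)*(w - 4)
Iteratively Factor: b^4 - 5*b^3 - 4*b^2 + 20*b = (b)*(b^3 - 5*b^2 - 4*b + 20) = b*(b + 2)*(b^2 - 7*b + 10) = b*(b - 5)*(b + 2)*(b - 2)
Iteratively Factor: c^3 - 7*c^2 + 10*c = (c - 2)*(c^2 - 5*c) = (c - 5)*(c - 2)*(c)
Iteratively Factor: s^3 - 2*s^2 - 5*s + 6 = (s + 2)*(s^2 - 4*s + 3) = (s - 3)*(s + 2)*(s - 1)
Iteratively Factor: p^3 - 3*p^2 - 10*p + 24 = (p - 4)*(p^2 + p - 6) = (p - 4)*(p - 2)*(p + 3)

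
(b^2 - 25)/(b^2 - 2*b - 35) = (b - 5)/(b - 7)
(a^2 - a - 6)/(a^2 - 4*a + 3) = (a + 2)/(a - 1)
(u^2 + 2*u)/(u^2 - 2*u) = (u + 2)/(u - 2)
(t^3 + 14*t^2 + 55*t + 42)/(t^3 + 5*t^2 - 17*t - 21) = (t + 6)/(t - 3)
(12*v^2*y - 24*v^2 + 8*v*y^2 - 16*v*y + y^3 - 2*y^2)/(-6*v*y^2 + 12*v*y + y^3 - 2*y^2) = (12*v^2 + 8*v*y + y^2)/(y*(-6*v + y))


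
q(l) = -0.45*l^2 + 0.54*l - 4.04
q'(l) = 0.54 - 0.9*l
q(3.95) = -8.93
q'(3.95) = -3.02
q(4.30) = -10.04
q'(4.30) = -3.33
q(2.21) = -5.04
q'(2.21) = -1.45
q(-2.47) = -8.12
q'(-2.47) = 2.76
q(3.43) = -7.48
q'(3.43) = -2.55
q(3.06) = -6.60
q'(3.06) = -2.21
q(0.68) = -3.88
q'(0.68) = -0.07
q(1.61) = -4.34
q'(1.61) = -0.91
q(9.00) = -35.63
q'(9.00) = -7.56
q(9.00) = -35.63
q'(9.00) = -7.56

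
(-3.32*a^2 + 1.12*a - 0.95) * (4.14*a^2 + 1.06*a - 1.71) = -13.7448*a^4 + 1.1176*a^3 + 2.9314*a^2 - 2.9222*a + 1.6245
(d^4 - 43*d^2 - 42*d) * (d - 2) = d^5 - 2*d^4 - 43*d^3 + 44*d^2 + 84*d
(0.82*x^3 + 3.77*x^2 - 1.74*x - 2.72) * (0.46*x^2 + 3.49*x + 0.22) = 0.3772*x^5 + 4.596*x^4 + 12.5373*x^3 - 6.4944*x^2 - 9.8756*x - 0.5984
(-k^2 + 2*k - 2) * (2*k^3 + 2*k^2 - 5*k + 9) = -2*k^5 + 2*k^4 + 5*k^3 - 23*k^2 + 28*k - 18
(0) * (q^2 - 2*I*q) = 0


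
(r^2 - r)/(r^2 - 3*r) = (r - 1)/(r - 3)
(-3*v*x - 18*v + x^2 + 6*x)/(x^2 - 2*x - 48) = (-3*v + x)/(x - 8)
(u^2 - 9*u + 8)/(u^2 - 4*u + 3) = (u - 8)/(u - 3)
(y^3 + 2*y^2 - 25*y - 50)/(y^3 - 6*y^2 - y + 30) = (y + 5)/(y - 3)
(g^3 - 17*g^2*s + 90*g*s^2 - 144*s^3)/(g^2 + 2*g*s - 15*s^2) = (g^2 - 14*g*s + 48*s^2)/(g + 5*s)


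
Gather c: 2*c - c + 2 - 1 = c + 1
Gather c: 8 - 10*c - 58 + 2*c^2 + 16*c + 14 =2*c^2 + 6*c - 36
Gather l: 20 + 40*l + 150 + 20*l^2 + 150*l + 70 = 20*l^2 + 190*l + 240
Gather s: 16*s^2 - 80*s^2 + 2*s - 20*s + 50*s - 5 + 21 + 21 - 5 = -64*s^2 + 32*s + 32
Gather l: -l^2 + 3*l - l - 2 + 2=-l^2 + 2*l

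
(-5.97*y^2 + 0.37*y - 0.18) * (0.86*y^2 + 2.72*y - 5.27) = -5.1342*y^4 - 15.9202*y^3 + 32.3135*y^2 - 2.4395*y + 0.9486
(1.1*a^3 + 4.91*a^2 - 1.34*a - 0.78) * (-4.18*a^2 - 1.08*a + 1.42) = -4.598*a^5 - 21.7118*a^4 + 1.8604*a^3 + 11.6798*a^2 - 1.0604*a - 1.1076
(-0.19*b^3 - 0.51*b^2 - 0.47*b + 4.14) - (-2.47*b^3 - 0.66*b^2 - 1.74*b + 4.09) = 2.28*b^3 + 0.15*b^2 + 1.27*b + 0.0499999999999998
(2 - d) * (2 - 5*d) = 5*d^2 - 12*d + 4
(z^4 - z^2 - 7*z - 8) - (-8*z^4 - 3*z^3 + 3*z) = 9*z^4 + 3*z^3 - z^2 - 10*z - 8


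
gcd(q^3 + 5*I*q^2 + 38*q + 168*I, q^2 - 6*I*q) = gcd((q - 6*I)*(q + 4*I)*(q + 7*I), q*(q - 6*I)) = q - 6*I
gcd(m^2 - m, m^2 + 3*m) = m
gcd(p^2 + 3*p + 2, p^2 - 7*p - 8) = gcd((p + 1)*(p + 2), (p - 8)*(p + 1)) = p + 1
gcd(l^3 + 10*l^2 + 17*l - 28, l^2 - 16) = l + 4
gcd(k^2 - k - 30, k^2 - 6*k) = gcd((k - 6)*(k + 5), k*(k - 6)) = k - 6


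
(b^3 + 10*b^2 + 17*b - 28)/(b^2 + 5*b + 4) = (b^2 + 6*b - 7)/(b + 1)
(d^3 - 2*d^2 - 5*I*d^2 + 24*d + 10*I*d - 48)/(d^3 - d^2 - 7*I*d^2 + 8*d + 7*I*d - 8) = (d^2 + d*(-2 + 3*I) - 6*I)/(d^2 + d*(-1 + I) - I)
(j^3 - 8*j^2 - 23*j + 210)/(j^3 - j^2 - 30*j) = (j - 7)/j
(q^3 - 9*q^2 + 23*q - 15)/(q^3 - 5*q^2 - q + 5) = (q - 3)/(q + 1)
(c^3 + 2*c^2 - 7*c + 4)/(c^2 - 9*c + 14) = (c^3 + 2*c^2 - 7*c + 4)/(c^2 - 9*c + 14)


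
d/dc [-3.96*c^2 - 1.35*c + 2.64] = -7.92*c - 1.35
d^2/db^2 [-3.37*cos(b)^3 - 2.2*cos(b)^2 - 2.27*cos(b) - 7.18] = 4.7975*cos(b) + 4.4*cos(2*b) + 7.5825*cos(3*b)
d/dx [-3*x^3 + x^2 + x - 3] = -9*x^2 + 2*x + 1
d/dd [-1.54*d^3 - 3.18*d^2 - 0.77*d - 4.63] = -4.62*d^2 - 6.36*d - 0.77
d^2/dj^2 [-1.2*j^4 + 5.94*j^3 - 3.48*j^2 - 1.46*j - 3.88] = -14.4*j^2 + 35.64*j - 6.96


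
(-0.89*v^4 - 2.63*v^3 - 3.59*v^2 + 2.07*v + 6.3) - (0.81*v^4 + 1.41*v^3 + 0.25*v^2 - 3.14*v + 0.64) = -1.7*v^4 - 4.04*v^3 - 3.84*v^2 + 5.21*v + 5.66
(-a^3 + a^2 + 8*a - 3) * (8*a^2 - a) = -8*a^5 + 9*a^4 + 63*a^3 - 32*a^2 + 3*a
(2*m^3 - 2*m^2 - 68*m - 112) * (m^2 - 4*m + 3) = 2*m^5 - 10*m^4 - 54*m^3 + 154*m^2 + 244*m - 336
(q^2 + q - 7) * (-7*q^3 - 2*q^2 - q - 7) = -7*q^5 - 9*q^4 + 46*q^3 + 6*q^2 + 49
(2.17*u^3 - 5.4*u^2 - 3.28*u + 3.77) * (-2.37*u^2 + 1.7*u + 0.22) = -5.1429*u^5 + 16.487*u^4 - 0.929*u^3 - 15.6989*u^2 + 5.6874*u + 0.8294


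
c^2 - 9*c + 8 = (c - 8)*(c - 1)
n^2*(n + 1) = n^3 + n^2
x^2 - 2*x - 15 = (x - 5)*(x + 3)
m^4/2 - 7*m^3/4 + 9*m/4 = m*(m/2 + 1/2)*(m - 3)*(m - 3/2)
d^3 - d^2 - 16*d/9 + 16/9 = (d - 4/3)*(d - 1)*(d + 4/3)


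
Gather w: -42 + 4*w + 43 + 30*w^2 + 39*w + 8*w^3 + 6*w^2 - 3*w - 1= 8*w^3 + 36*w^2 + 40*w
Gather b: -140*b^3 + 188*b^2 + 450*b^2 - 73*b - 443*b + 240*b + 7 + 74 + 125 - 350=-140*b^3 + 638*b^2 - 276*b - 144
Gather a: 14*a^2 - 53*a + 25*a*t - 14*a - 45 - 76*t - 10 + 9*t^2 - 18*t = 14*a^2 + a*(25*t - 67) + 9*t^2 - 94*t - 55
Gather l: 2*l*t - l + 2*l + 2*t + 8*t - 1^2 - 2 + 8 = l*(2*t + 1) + 10*t + 5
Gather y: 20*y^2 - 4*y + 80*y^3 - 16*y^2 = 80*y^3 + 4*y^2 - 4*y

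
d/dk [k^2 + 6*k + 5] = 2*k + 6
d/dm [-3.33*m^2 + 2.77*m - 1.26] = 2.77 - 6.66*m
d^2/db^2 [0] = 0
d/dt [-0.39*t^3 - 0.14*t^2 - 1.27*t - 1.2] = -1.17*t^2 - 0.28*t - 1.27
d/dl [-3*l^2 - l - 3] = -6*l - 1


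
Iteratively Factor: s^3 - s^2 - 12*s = (s - 4)*(s^2 + 3*s) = s*(s - 4)*(s + 3)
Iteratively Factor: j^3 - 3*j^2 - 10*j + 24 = (j + 3)*(j^2 - 6*j + 8) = (j - 2)*(j + 3)*(j - 4)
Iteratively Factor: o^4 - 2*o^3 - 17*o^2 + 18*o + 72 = (o + 3)*(o^3 - 5*o^2 - 2*o + 24) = (o - 4)*(o + 3)*(o^2 - o - 6) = (o - 4)*(o - 3)*(o + 3)*(o + 2)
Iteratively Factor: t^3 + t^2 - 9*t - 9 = (t + 1)*(t^2 - 9) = (t + 1)*(t + 3)*(t - 3)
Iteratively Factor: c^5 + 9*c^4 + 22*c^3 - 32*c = (c)*(c^4 + 9*c^3 + 22*c^2 - 32) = c*(c + 4)*(c^3 + 5*c^2 + 2*c - 8) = c*(c + 2)*(c + 4)*(c^2 + 3*c - 4) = c*(c - 1)*(c + 2)*(c + 4)*(c + 4)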